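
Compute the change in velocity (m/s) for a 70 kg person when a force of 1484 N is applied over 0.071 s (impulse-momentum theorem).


J = F * dt = 1484 * 0.071 = 105.3640 N*s
delta_v = J / m
delta_v = 105.3640 / 70
delta_v = 1.5052


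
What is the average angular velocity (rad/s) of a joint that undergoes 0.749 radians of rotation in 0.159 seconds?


omega = delta_theta / delta_t
omega = 0.749 / 0.159
omega = 4.7107


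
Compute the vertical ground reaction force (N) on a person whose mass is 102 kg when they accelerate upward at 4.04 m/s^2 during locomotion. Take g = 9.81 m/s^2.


GRF = m * (g + a)
GRF = 102 * (9.81 + 4.04)
GRF = 102 * 13.8500
GRF = 1412.7000


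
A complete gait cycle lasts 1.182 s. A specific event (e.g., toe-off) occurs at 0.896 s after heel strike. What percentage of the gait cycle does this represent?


pct = (event_time / cycle_time) * 100
pct = (0.896 / 1.182) * 100
ratio = 0.7580
pct = 75.8037


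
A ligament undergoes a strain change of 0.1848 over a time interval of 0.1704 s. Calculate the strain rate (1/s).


strain_rate = delta_strain / delta_t
strain_rate = 0.1848 / 0.1704
strain_rate = 1.0845


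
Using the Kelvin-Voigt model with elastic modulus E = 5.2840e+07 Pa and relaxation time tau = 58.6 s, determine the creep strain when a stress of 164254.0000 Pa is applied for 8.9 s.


epsilon(t) = (sigma/E) * (1 - exp(-t/tau))
sigma/E = 164254.0000 / 5.2840e+07 = 0.0031
exp(-t/tau) = exp(-8.9 / 58.6) = 0.8591
epsilon = 0.0031 * (1 - 0.8591)
epsilon = 4.3801e-04


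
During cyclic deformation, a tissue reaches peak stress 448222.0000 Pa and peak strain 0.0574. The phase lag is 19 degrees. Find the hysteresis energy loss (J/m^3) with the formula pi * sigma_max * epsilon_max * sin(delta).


E_loss = pi * sigma_max * epsilon_max * sin(delta)
delta = 19 deg = 0.3316 rad
sin(delta) = 0.3256
E_loss = pi * 448222.0000 * 0.0574 * 0.3256
E_loss = 26314.6048


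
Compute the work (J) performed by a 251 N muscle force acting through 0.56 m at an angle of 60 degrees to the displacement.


W = F * d * cos(theta)
theta = 60 deg = 1.0472 rad
cos(theta) = 0.5000
W = 251 * 0.56 * 0.5000
W = 70.2800


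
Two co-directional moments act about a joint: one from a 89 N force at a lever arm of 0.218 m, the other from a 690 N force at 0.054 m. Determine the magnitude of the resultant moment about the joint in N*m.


M = F1 * d1 + F2 * d2
M = 89 * 0.218 + 690 * 0.054
M = 19.4020 + 37.2600
M = 56.6620


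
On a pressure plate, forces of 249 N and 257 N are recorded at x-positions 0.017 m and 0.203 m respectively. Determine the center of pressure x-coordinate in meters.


COP_x = (F1*x1 + F2*x2) / (F1 + F2)
COP_x = (249*0.017 + 257*0.203) / (249 + 257)
Numerator = 56.4040
Denominator = 506
COP_x = 0.1115


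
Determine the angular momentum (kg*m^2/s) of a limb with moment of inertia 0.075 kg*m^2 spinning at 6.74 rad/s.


L = I * omega
L = 0.075 * 6.74
L = 0.5055


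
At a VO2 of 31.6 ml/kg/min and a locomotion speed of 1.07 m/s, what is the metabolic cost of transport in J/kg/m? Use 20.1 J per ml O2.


Power per kg = VO2 * 20.1 / 60
Power per kg = 31.6 * 20.1 / 60 = 10.5860 W/kg
Cost = power_per_kg / speed
Cost = 10.5860 / 1.07
Cost = 9.8935


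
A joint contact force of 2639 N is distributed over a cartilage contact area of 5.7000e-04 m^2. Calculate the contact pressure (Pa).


P = F / A
P = 2639 / 5.7000e-04
P = 4.6298e+06


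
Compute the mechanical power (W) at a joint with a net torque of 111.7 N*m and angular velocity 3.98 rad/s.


P = M * omega
P = 111.7 * 3.98
P = 444.5660


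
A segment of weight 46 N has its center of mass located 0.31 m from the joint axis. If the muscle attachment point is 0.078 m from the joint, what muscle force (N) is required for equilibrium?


F_muscle = W * d_load / d_muscle
F_muscle = 46 * 0.31 / 0.078
Numerator = 14.2600
F_muscle = 182.8205


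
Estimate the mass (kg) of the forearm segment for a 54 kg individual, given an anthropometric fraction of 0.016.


m_segment = body_mass * fraction
m_segment = 54 * 0.016
m_segment = 0.8640


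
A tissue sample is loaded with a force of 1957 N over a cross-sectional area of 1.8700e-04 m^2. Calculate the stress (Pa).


stress = F / A
stress = 1957 / 1.8700e-04
stress = 1.0465e+07


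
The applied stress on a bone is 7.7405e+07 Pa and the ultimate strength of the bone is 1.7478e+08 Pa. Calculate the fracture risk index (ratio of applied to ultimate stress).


FRI = applied / ultimate
FRI = 7.7405e+07 / 1.7478e+08
FRI = 0.4429


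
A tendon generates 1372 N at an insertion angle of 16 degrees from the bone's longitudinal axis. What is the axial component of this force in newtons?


F_eff = F_tendon * cos(theta)
theta = 16 deg = 0.2793 rad
cos(theta) = 0.9613
F_eff = 1372 * 0.9613
F_eff = 1318.8510


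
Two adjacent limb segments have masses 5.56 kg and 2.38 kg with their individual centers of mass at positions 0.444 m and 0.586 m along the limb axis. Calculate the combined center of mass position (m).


COM = (m1*x1 + m2*x2) / (m1 + m2)
COM = (5.56*0.444 + 2.38*0.586) / (5.56 + 2.38)
Numerator = 3.8633
Denominator = 7.9400
COM = 0.4866


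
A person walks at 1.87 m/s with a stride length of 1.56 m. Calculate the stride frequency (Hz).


f = v / stride_length
f = 1.87 / 1.56
f = 1.1987


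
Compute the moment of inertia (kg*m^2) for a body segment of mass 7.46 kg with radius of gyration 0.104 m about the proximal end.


I = m * k^2
I = 7.46 * 0.104^2
k^2 = 0.0108
I = 0.0807


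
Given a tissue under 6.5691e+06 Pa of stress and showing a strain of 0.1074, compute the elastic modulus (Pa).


E = stress / strain
E = 6.5691e+06 / 0.1074
E = 6.1165e+07


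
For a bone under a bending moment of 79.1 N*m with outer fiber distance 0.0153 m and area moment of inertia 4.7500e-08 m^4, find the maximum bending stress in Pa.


sigma = M * c / I
sigma = 79.1 * 0.0153 / 4.7500e-08
M * c = 1.2102
sigma = 2.5479e+07


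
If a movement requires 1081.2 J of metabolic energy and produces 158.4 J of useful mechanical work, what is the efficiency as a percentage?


eta = (W_mech / E_meta) * 100
eta = (158.4 / 1081.2) * 100
ratio = 0.1465
eta = 14.6504


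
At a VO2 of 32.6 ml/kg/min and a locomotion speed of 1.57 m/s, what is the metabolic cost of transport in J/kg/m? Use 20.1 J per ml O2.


Power per kg = VO2 * 20.1 / 60
Power per kg = 32.6 * 20.1 / 60 = 10.9210 W/kg
Cost = power_per_kg / speed
Cost = 10.9210 / 1.57
Cost = 6.9561


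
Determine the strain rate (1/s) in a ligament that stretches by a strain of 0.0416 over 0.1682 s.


strain_rate = delta_strain / delta_t
strain_rate = 0.0416 / 0.1682
strain_rate = 0.2473


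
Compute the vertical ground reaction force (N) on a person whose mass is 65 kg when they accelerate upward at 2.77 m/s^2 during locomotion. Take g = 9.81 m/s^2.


GRF = m * (g + a)
GRF = 65 * (9.81 + 2.77)
GRF = 65 * 12.5800
GRF = 817.7000


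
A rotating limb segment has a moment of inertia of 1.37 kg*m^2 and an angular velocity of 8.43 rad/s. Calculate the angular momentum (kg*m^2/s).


L = I * omega
L = 1.37 * 8.43
L = 11.5491


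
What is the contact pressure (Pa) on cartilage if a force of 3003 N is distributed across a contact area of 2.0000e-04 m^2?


P = F / A
P = 3003 / 2.0000e-04
P = 1.5015e+07


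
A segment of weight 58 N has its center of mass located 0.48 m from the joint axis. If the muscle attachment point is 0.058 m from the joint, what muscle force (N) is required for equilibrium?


F_muscle = W * d_load / d_muscle
F_muscle = 58 * 0.48 / 0.058
Numerator = 27.8400
F_muscle = 480.0000


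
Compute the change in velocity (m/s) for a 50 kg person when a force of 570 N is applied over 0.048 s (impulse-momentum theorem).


J = F * dt = 570 * 0.048 = 27.3600 N*s
delta_v = J / m
delta_v = 27.3600 / 50
delta_v = 0.5472


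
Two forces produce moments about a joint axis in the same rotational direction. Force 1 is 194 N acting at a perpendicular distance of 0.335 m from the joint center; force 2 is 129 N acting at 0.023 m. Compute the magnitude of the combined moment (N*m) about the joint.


M = F1 * d1 + F2 * d2
M = 194 * 0.335 + 129 * 0.023
M = 64.9900 + 2.9670
M = 67.9570


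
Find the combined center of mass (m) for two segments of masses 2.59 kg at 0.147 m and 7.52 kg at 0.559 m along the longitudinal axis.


COM = (m1*x1 + m2*x2) / (m1 + m2)
COM = (2.59*0.147 + 7.52*0.559) / (2.59 + 7.52)
Numerator = 4.5844
Denominator = 10.1100
COM = 0.4535


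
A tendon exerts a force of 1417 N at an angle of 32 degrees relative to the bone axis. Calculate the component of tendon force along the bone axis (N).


F_eff = F_tendon * cos(theta)
theta = 32 deg = 0.5585 rad
cos(theta) = 0.8480
F_eff = 1417 * 0.8480
F_eff = 1201.6842


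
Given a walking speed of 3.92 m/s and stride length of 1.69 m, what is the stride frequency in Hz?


f = v / stride_length
f = 3.92 / 1.69
f = 2.3195


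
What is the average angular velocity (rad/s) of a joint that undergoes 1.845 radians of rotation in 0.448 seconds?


omega = delta_theta / delta_t
omega = 1.845 / 0.448
omega = 4.1183


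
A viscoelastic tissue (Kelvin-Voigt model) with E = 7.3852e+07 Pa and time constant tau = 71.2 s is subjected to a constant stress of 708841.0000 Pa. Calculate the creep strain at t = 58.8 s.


epsilon(t) = (sigma/E) * (1 - exp(-t/tau))
sigma/E = 708841.0000 / 7.3852e+07 = 0.0096
exp(-t/tau) = exp(-58.8 / 71.2) = 0.4379
epsilon = 0.0096 * (1 - 0.4379)
epsilon = 0.0054


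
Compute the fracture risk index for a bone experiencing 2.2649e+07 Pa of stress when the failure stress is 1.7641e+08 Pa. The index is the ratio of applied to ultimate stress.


FRI = applied / ultimate
FRI = 2.2649e+07 / 1.7641e+08
FRI = 0.1284


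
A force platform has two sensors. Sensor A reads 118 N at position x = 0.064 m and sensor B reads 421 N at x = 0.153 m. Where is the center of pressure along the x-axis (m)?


COP_x = (F1*x1 + F2*x2) / (F1 + F2)
COP_x = (118*0.064 + 421*0.153) / (118 + 421)
Numerator = 71.9650
Denominator = 539
COP_x = 0.1335


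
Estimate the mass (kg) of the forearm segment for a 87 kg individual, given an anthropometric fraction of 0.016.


m_segment = body_mass * fraction
m_segment = 87 * 0.016
m_segment = 1.3920


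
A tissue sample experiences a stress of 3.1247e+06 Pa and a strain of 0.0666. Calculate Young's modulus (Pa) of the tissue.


E = stress / strain
E = 3.1247e+06 / 0.0666
E = 4.6917e+07


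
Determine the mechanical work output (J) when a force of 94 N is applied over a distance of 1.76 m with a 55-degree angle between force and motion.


W = F * d * cos(theta)
theta = 55 deg = 0.9599 rad
cos(theta) = 0.5736
W = 94 * 1.76 * 0.5736
W = 94.8925


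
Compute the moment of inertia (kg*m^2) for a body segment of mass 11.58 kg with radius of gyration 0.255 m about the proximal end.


I = m * k^2
I = 11.58 * 0.255^2
k^2 = 0.0650
I = 0.7530


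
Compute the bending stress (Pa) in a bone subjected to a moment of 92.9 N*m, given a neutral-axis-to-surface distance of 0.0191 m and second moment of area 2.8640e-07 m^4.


sigma = M * c / I
sigma = 92.9 * 0.0191 / 2.8640e-07
M * c = 1.7744
sigma = 6.1955e+06


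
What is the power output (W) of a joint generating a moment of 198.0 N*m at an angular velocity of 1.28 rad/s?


P = M * omega
P = 198.0 * 1.28
P = 253.4400


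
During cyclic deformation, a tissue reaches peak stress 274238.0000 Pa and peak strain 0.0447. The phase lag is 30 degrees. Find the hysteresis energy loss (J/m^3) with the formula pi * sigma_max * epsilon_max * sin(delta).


E_loss = pi * sigma_max * epsilon_max * sin(delta)
delta = 30 deg = 0.5236 rad
sin(delta) = 0.5000
E_loss = pi * 274238.0000 * 0.0447 * 0.5000
E_loss = 19255.5103


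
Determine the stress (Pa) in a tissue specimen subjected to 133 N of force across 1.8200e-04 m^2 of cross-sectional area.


stress = F / A
stress = 133 / 1.8200e-04
stress = 730769.2308


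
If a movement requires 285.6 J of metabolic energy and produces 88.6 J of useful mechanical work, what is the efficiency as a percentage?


eta = (W_mech / E_meta) * 100
eta = (88.6 / 285.6) * 100
ratio = 0.3102
eta = 31.0224


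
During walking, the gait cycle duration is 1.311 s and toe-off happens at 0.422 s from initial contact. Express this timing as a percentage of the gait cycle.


pct = (event_time / cycle_time) * 100
pct = (0.422 / 1.311) * 100
ratio = 0.3219
pct = 32.1892


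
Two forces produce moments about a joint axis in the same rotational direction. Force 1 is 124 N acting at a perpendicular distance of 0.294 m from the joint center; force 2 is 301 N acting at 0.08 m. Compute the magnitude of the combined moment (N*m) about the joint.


M = F1 * d1 + F2 * d2
M = 124 * 0.294 + 301 * 0.08
M = 36.4560 + 24.0800
M = 60.5360


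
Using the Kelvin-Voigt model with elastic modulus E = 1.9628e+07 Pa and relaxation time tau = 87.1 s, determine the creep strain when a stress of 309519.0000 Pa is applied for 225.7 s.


epsilon(t) = (sigma/E) * (1 - exp(-t/tau))
sigma/E = 309519.0000 / 1.9628e+07 = 0.0158
exp(-t/tau) = exp(-225.7 / 87.1) = 0.0749
epsilon = 0.0158 * (1 - 0.0749)
epsilon = 0.0146


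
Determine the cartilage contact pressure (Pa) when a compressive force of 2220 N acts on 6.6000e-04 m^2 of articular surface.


P = F / A
P = 2220 / 6.6000e-04
P = 3.3636e+06


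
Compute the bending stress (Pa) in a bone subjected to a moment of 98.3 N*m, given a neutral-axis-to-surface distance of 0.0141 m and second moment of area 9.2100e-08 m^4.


sigma = M * c / I
sigma = 98.3 * 0.0141 / 9.2100e-08
M * c = 1.3860
sigma = 1.5049e+07


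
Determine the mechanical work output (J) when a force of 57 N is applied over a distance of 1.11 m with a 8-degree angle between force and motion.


W = F * d * cos(theta)
theta = 8 deg = 0.1396 rad
cos(theta) = 0.9903
W = 57 * 1.11 * 0.9903
W = 62.6543


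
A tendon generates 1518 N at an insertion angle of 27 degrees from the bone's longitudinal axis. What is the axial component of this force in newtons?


F_eff = F_tendon * cos(theta)
theta = 27 deg = 0.4712 rad
cos(theta) = 0.8910
F_eff = 1518 * 0.8910
F_eff = 1352.5479


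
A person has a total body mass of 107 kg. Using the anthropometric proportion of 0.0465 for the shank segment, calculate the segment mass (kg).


m_segment = body_mass * fraction
m_segment = 107 * 0.0465
m_segment = 4.9755


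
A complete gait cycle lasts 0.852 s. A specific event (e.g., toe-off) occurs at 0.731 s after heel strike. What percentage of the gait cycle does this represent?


pct = (event_time / cycle_time) * 100
pct = (0.731 / 0.852) * 100
ratio = 0.8580
pct = 85.7981


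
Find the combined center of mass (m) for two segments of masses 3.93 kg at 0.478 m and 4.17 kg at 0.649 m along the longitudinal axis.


COM = (m1*x1 + m2*x2) / (m1 + m2)
COM = (3.93*0.478 + 4.17*0.649) / (3.93 + 4.17)
Numerator = 4.5849
Denominator = 8.1000
COM = 0.5660


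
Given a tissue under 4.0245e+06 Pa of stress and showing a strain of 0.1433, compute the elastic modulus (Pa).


E = stress / strain
E = 4.0245e+06 / 0.1433
E = 2.8084e+07


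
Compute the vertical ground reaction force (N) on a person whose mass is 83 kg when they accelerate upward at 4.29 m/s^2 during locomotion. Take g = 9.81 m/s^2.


GRF = m * (g + a)
GRF = 83 * (9.81 + 4.29)
GRF = 83 * 14.1000
GRF = 1170.3000


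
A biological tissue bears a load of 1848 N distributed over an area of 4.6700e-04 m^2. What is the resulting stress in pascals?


stress = F / A
stress = 1848 / 4.6700e-04
stress = 3.9572e+06


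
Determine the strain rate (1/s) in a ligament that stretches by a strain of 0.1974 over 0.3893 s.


strain_rate = delta_strain / delta_t
strain_rate = 0.1974 / 0.3893
strain_rate = 0.5071


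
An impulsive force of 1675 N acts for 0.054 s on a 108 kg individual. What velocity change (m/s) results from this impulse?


J = F * dt = 1675 * 0.054 = 90.4500 N*s
delta_v = J / m
delta_v = 90.4500 / 108
delta_v = 0.8375


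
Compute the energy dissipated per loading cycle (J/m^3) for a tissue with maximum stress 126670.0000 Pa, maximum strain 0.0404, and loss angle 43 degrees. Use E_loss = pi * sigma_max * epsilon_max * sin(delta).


E_loss = pi * sigma_max * epsilon_max * sin(delta)
delta = 43 deg = 0.7505 rad
sin(delta) = 0.6820
E_loss = pi * 126670.0000 * 0.0404 * 0.6820
E_loss = 10964.4875


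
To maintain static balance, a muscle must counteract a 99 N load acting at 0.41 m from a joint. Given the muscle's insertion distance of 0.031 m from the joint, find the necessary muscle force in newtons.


F_muscle = W * d_load / d_muscle
F_muscle = 99 * 0.41 / 0.031
Numerator = 40.5900
F_muscle = 1309.3548


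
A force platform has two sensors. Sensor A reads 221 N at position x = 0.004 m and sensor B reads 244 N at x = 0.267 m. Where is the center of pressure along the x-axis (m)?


COP_x = (F1*x1 + F2*x2) / (F1 + F2)
COP_x = (221*0.004 + 244*0.267) / (221 + 244)
Numerator = 66.0320
Denominator = 465
COP_x = 0.1420


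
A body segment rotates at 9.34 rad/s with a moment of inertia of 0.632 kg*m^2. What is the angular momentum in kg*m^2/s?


L = I * omega
L = 0.632 * 9.34
L = 5.9029


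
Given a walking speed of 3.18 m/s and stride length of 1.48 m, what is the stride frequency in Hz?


f = v / stride_length
f = 3.18 / 1.48
f = 2.1486


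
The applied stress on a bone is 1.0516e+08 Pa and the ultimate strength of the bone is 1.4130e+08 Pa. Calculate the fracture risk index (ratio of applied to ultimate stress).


FRI = applied / ultimate
FRI = 1.0516e+08 / 1.4130e+08
FRI = 0.7442


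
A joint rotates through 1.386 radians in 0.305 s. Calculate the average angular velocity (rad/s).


omega = delta_theta / delta_t
omega = 1.386 / 0.305
omega = 4.5443


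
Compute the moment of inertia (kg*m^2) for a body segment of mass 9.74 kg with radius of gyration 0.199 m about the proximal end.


I = m * k^2
I = 9.74 * 0.199^2
k^2 = 0.0396
I = 0.3857


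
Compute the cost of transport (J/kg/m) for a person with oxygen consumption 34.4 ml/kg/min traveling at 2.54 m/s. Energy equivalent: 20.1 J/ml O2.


Power per kg = VO2 * 20.1 / 60
Power per kg = 34.4 * 20.1 / 60 = 11.5240 W/kg
Cost = power_per_kg / speed
Cost = 11.5240 / 2.54
Cost = 4.5370


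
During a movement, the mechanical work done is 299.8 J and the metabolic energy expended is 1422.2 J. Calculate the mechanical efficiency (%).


eta = (W_mech / E_meta) * 100
eta = (299.8 / 1422.2) * 100
ratio = 0.2108
eta = 21.0800


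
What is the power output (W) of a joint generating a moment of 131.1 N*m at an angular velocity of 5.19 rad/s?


P = M * omega
P = 131.1 * 5.19
P = 680.4090


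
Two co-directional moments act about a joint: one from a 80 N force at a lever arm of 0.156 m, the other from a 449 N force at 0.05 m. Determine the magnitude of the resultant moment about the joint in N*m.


M = F1 * d1 + F2 * d2
M = 80 * 0.156 + 449 * 0.05
M = 12.4800 + 22.4500
M = 34.9300


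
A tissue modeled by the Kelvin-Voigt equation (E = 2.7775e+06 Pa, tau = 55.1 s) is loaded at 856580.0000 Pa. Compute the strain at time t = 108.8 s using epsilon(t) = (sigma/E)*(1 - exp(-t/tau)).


epsilon(t) = (sigma/E) * (1 - exp(-t/tau))
sigma/E = 856580.0000 / 2.7775e+06 = 0.3084
exp(-t/tau) = exp(-108.8 / 55.1) = 0.1388
epsilon = 0.3084 * (1 - 0.1388)
epsilon = 0.2656


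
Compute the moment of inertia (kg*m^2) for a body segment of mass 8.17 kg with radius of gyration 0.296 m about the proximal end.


I = m * k^2
I = 8.17 * 0.296^2
k^2 = 0.0876
I = 0.7158


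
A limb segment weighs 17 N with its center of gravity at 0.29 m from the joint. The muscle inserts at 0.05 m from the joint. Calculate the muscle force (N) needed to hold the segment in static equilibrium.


F_muscle = W * d_load / d_muscle
F_muscle = 17 * 0.29 / 0.05
Numerator = 4.9300
F_muscle = 98.6000


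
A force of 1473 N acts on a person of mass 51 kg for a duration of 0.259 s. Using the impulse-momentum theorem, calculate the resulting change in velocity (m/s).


J = F * dt = 1473 * 0.259 = 381.5070 N*s
delta_v = J / m
delta_v = 381.5070 / 51
delta_v = 7.4805


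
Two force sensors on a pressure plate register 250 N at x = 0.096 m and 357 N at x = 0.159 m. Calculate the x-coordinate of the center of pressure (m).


COP_x = (F1*x1 + F2*x2) / (F1 + F2)
COP_x = (250*0.096 + 357*0.159) / (250 + 357)
Numerator = 80.7630
Denominator = 607
COP_x = 0.1331


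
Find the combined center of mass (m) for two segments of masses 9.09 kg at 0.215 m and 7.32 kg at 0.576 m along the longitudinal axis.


COM = (m1*x1 + m2*x2) / (m1 + m2)
COM = (9.09*0.215 + 7.32*0.576) / (9.09 + 7.32)
Numerator = 6.1707
Denominator = 16.4100
COM = 0.3760


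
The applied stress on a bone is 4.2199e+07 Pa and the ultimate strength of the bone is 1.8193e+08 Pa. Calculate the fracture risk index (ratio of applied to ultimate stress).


FRI = applied / ultimate
FRI = 4.2199e+07 / 1.8193e+08
FRI = 0.2320


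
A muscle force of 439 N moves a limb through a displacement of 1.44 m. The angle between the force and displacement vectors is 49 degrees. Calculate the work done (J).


W = F * d * cos(theta)
theta = 49 deg = 0.8552 rad
cos(theta) = 0.6561
W = 439 * 1.44 * 0.6561
W = 414.7343


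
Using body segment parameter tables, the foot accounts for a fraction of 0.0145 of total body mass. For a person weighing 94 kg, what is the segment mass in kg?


m_segment = body_mass * fraction
m_segment = 94 * 0.0145
m_segment = 1.3630


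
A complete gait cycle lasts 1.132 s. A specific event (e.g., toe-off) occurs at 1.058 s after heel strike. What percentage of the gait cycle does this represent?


pct = (event_time / cycle_time) * 100
pct = (1.058 / 1.132) * 100
ratio = 0.9346
pct = 93.4629


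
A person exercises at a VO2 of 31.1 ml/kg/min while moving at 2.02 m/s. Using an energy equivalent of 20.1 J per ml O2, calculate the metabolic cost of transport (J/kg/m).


Power per kg = VO2 * 20.1 / 60
Power per kg = 31.1 * 20.1 / 60 = 10.4185 W/kg
Cost = power_per_kg / speed
Cost = 10.4185 / 2.02
Cost = 5.1577


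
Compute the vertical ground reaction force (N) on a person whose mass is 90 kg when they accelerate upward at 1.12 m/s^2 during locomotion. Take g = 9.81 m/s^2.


GRF = m * (g + a)
GRF = 90 * (9.81 + 1.12)
GRF = 90 * 10.9300
GRF = 983.7000


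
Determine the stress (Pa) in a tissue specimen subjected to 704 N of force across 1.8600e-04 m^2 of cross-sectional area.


stress = F / A
stress = 704 / 1.8600e-04
stress = 3.7849e+06


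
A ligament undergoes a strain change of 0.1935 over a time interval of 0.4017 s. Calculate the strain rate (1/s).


strain_rate = delta_strain / delta_t
strain_rate = 0.1935 / 0.4017
strain_rate = 0.4817


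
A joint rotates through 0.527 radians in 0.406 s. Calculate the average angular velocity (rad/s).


omega = delta_theta / delta_t
omega = 0.527 / 0.406
omega = 1.2980


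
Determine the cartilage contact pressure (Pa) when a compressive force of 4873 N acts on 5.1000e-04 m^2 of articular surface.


P = F / A
P = 4873 / 5.1000e-04
P = 9.5549e+06


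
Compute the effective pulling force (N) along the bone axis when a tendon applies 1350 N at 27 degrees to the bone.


F_eff = F_tendon * cos(theta)
theta = 27 deg = 0.4712 rad
cos(theta) = 0.8910
F_eff = 1350 * 0.8910
F_eff = 1202.8588


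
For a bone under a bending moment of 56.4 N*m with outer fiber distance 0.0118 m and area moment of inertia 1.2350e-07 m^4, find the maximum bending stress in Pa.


sigma = M * c / I
sigma = 56.4 * 0.0118 / 1.2350e-07
M * c = 0.6655
sigma = 5.3888e+06


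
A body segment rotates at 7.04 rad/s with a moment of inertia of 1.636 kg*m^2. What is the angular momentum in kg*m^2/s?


L = I * omega
L = 1.636 * 7.04
L = 11.5174


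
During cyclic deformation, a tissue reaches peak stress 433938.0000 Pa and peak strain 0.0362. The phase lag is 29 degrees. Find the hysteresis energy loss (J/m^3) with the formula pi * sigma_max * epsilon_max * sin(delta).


E_loss = pi * sigma_max * epsilon_max * sin(delta)
delta = 29 deg = 0.5061 rad
sin(delta) = 0.4848
E_loss = pi * 433938.0000 * 0.0362 * 0.4848
E_loss = 23925.2980


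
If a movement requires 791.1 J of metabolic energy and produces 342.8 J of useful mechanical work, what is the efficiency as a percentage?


eta = (W_mech / E_meta) * 100
eta = (342.8 / 791.1) * 100
ratio = 0.4333
eta = 43.3321


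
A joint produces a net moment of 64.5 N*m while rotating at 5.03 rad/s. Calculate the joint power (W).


P = M * omega
P = 64.5 * 5.03
P = 324.4350


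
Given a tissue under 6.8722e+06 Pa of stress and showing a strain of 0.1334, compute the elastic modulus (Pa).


E = stress / strain
E = 6.8722e+06 / 0.1334
E = 5.1516e+07


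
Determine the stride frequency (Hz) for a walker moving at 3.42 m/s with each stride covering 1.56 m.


f = v / stride_length
f = 3.42 / 1.56
f = 2.1923


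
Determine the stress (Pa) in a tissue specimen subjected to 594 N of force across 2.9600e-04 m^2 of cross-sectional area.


stress = F / A
stress = 594 / 2.9600e-04
stress = 2.0068e+06


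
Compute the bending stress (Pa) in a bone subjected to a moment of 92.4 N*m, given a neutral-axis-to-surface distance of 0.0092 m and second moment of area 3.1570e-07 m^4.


sigma = M * c / I
sigma = 92.4 * 0.0092 / 3.1570e-07
M * c = 0.8501
sigma = 2.6927e+06


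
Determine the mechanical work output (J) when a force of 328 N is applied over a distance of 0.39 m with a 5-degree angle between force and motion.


W = F * d * cos(theta)
theta = 5 deg = 0.0873 rad
cos(theta) = 0.9962
W = 328 * 0.39 * 0.9962
W = 127.4332


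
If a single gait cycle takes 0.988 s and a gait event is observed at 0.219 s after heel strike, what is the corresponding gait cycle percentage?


pct = (event_time / cycle_time) * 100
pct = (0.219 / 0.988) * 100
ratio = 0.2217
pct = 22.1660


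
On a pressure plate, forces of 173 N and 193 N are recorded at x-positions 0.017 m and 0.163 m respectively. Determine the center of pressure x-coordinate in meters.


COP_x = (F1*x1 + F2*x2) / (F1 + F2)
COP_x = (173*0.017 + 193*0.163) / (173 + 193)
Numerator = 34.4000
Denominator = 366
COP_x = 0.0940


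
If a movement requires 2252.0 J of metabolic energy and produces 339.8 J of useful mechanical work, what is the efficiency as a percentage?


eta = (W_mech / E_meta) * 100
eta = (339.8 / 2252.0) * 100
ratio = 0.1509
eta = 15.0888


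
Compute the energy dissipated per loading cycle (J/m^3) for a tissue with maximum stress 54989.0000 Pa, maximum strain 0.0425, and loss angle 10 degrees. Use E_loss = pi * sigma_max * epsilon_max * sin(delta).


E_loss = pi * sigma_max * epsilon_max * sin(delta)
delta = 10 deg = 0.1745 rad
sin(delta) = 0.1736
E_loss = pi * 54989.0000 * 0.0425 * 0.1736
E_loss = 1274.9256


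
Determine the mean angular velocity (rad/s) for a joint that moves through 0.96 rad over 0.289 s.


omega = delta_theta / delta_t
omega = 0.96 / 0.289
omega = 3.3218


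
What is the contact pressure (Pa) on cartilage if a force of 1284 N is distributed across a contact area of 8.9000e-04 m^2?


P = F / A
P = 1284 / 8.9000e-04
P = 1.4427e+06


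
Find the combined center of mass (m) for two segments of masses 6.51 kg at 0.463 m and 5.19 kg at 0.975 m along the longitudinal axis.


COM = (m1*x1 + m2*x2) / (m1 + m2)
COM = (6.51*0.463 + 5.19*0.975) / (6.51 + 5.19)
Numerator = 8.0744
Denominator = 11.7000
COM = 0.6901


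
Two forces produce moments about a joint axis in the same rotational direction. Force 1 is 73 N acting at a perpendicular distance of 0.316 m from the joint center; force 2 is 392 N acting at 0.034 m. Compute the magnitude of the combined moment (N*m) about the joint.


M = F1 * d1 + F2 * d2
M = 73 * 0.316 + 392 * 0.034
M = 23.0680 + 13.3280
M = 36.3960


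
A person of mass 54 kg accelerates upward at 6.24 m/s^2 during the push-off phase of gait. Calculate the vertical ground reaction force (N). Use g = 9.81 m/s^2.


GRF = m * (g + a)
GRF = 54 * (9.81 + 6.24)
GRF = 54 * 16.0500
GRF = 866.7000


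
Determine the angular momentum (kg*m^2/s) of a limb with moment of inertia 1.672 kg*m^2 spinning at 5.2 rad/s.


L = I * omega
L = 1.672 * 5.2
L = 8.6944


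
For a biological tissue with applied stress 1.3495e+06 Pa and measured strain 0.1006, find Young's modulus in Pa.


E = stress / strain
E = 1.3495e+06 / 0.1006
E = 1.3415e+07


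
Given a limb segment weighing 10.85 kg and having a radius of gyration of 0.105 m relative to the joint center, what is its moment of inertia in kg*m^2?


I = m * k^2
I = 10.85 * 0.105^2
k^2 = 0.0110
I = 0.1196


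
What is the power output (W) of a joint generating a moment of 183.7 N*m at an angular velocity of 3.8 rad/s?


P = M * omega
P = 183.7 * 3.8
P = 698.0600


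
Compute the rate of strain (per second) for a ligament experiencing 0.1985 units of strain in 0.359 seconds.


strain_rate = delta_strain / delta_t
strain_rate = 0.1985 / 0.359
strain_rate = 0.5529


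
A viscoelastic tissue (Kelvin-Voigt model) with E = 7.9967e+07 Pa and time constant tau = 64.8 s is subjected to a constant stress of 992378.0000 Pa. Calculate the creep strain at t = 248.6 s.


epsilon(t) = (sigma/E) * (1 - exp(-t/tau))
sigma/E = 992378.0000 / 7.9967e+07 = 0.0124
exp(-t/tau) = exp(-248.6 / 64.8) = 0.0216
epsilon = 0.0124 * (1 - 0.0216)
epsilon = 0.0121


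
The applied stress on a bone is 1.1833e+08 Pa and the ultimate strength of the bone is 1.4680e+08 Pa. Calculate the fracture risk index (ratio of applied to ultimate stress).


FRI = applied / ultimate
FRI = 1.1833e+08 / 1.4680e+08
FRI = 0.8061


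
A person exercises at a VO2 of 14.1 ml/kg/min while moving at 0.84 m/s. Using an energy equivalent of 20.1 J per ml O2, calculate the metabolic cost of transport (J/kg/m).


Power per kg = VO2 * 20.1 / 60
Power per kg = 14.1 * 20.1 / 60 = 4.7235 W/kg
Cost = power_per_kg / speed
Cost = 4.7235 / 0.84
Cost = 5.6232


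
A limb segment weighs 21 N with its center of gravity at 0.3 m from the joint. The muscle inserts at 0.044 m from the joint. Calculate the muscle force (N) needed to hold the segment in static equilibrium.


F_muscle = W * d_load / d_muscle
F_muscle = 21 * 0.3 / 0.044
Numerator = 6.3000
F_muscle = 143.1818


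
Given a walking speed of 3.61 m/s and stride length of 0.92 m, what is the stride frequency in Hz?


f = v / stride_length
f = 3.61 / 0.92
f = 3.9239


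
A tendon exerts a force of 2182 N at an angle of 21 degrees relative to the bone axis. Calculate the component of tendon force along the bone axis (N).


F_eff = F_tendon * cos(theta)
theta = 21 deg = 0.3665 rad
cos(theta) = 0.9336
F_eff = 2182 * 0.9336
F_eff = 2037.0725


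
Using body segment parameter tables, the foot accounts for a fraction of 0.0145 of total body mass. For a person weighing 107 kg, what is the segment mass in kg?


m_segment = body_mass * fraction
m_segment = 107 * 0.0145
m_segment = 1.5515


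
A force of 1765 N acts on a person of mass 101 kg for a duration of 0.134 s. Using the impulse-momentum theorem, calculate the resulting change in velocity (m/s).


J = F * dt = 1765 * 0.134 = 236.5100 N*s
delta_v = J / m
delta_v = 236.5100 / 101
delta_v = 2.3417


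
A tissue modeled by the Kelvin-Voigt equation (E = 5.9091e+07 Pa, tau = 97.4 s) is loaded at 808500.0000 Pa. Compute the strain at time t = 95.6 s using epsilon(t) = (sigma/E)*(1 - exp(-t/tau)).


epsilon(t) = (sigma/E) * (1 - exp(-t/tau))
sigma/E = 808500.0000 / 5.9091e+07 = 0.0137
exp(-t/tau) = exp(-95.6 / 97.4) = 0.3747
epsilon = 0.0137 * (1 - 0.3747)
epsilon = 0.0086


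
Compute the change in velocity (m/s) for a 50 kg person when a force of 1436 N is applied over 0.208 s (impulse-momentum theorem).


J = F * dt = 1436 * 0.208 = 298.6880 N*s
delta_v = J / m
delta_v = 298.6880 / 50
delta_v = 5.9738


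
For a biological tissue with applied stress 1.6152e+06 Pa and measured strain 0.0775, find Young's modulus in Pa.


E = stress / strain
E = 1.6152e+06 / 0.0775
E = 2.0841e+07


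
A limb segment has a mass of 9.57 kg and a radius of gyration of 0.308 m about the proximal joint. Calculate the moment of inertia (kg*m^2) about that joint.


I = m * k^2
I = 9.57 * 0.308^2
k^2 = 0.0949
I = 0.9078


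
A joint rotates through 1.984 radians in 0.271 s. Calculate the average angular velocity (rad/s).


omega = delta_theta / delta_t
omega = 1.984 / 0.271
omega = 7.3210


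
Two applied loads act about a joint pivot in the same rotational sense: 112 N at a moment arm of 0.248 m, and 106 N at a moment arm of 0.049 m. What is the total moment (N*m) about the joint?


M = F1 * d1 + F2 * d2
M = 112 * 0.248 + 106 * 0.049
M = 27.7760 + 5.1940
M = 32.9700


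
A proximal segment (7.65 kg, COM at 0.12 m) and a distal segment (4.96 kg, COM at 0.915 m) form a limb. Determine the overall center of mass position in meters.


COM = (m1*x1 + m2*x2) / (m1 + m2)
COM = (7.65*0.12 + 4.96*0.915) / (7.65 + 4.96)
Numerator = 5.4564
Denominator = 12.6100
COM = 0.4327


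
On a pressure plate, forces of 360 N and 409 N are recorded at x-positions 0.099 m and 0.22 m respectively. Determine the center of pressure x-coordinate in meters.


COP_x = (F1*x1 + F2*x2) / (F1 + F2)
COP_x = (360*0.099 + 409*0.22) / (360 + 409)
Numerator = 125.6200
Denominator = 769
COP_x = 0.1634


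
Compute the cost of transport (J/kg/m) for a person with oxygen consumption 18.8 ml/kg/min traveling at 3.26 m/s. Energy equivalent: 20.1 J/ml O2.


Power per kg = VO2 * 20.1 / 60
Power per kg = 18.8 * 20.1 / 60 = 6.2980 W/kg
Cost = power_per_kg / speed
Cost = 6.2980 / 3.26
Cost = 1.9319


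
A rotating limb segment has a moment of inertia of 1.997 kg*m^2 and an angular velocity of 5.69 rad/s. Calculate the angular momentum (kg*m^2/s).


L = I * omega
L = 1.997 * 5.69
L = 11.3629


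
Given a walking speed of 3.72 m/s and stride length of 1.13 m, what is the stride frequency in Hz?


f = v / stride_length
f = 3.72 / 1.13
f = 3.2920


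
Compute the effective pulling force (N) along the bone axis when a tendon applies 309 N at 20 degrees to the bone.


F_eff = F_tendon * cos(theta)
theta = 20 deg = 0.3491 rad
cos(theta) = 0.9397
F_eff = 309 * 0.9397
F_eff = 290.3650


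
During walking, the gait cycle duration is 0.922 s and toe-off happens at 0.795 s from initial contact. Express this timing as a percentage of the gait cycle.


pct = (event_time / cycle_time) * 100
pct = (0.795 / 0.922) * 100
ratio = 0.8623
pct = 86.2256


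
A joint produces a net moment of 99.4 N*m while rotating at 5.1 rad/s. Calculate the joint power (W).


P = M * omega
P = 99.4 * 5.1
P = 506.9400


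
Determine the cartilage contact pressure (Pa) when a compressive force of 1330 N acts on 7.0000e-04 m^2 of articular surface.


P = F / A
P = 1330 / 7.0000e-04
P = 1.9000e+06


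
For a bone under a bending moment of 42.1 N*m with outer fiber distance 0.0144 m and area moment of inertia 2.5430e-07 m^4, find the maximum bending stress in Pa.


sigma = M * c / I
sigma = 42.1 * 0.0144 / 2.5430e-07
M * c = 0.6062
sigma = 2.3840e+06


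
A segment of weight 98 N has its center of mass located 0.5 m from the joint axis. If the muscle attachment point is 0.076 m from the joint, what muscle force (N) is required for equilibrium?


F_muscle = W * d_load / d_muscle
F_muscle = 98 * 0.5 / 0.076
Numerator = 49.0000
F_muscle = 644.7368


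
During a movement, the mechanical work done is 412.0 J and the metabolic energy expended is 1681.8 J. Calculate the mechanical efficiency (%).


eta = (W_mech / E_meta) * 100
eta = (412.0 / 1681.8) * 100
ratio = 0.2450
eta = 24.4976


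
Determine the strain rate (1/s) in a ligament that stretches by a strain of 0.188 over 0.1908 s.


strain_rate = delta_strain / delta_t
strain_rate = 0.188 / 0.1908
strain_rate = 0.9853


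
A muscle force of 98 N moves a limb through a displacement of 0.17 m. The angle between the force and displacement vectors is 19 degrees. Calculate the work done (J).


W = F * d * cos(theta)
theta = 19 deg = 0.3316 rad
cos(theta) = 0.9455
W = 98 * 0.17 * 0.9455
W = 15.7523


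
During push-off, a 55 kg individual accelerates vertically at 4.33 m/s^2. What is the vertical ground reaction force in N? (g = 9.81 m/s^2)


GRF = m * (g + a)
GRF = 55 * (9.81 + 4.33)
GRF = 55 * 14.1400
GRF = 777.7000


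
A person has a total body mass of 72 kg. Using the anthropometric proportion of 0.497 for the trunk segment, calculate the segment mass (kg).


m_segment = body_mass * fraction
m_segment = 72 * 0.497
m_segment = 35.7840


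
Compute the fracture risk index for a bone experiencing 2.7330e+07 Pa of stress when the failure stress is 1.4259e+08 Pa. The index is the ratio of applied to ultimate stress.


FRI = applied / ultimate
FRI = 2.7330e+07 / 1.4259e+08
FRI = 0.1917


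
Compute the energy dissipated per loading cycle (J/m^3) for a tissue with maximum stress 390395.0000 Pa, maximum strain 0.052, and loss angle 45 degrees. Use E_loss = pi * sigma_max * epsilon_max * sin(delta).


E_loss = pi * sigma_max * epsilon_max * sin(delta)
delta = 45 deg = 0.7854 rad
sin(delta) = 0.7071
E_loss = pi * 390395.0000 * 0.052 * 0.7071
E_loss = 45096.4614


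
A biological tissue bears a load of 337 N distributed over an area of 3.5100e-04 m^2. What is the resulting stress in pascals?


stress = F / A
stress = 337 / 3.5100e-04
stress = 960113.9601


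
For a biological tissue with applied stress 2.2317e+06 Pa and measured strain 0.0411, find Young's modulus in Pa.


E = stress / strain
E = 2.2317e+06 / 0.0411
E = 5.4299e+07


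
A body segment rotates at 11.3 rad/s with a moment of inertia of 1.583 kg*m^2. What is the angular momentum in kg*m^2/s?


L = I * omega
L = 1.583 * 11.3
L = 17.8879


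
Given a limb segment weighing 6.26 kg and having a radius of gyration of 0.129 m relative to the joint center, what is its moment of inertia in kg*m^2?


I = m * k^2
I = 6.26 * 0.129^2
k^2 = 0.0166
I = 0.1042


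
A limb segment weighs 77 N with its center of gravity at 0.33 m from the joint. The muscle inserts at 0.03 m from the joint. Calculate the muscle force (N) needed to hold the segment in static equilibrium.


F_muscle = W * d_load / d_muscle
F_muscle = 77 * 0.33 / 0.03
Numerator = 25.4100
F_muscle = 847.0000


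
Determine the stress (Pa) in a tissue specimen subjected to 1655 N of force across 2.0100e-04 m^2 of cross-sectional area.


stress = F / A
stress = 1655 / 2.0100e-04
stress = 8.2338e+06


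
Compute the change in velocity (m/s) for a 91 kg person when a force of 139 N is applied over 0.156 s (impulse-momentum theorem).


J = F * dt = 139 * 0.156 = 21.6840 N*s
delta_v = J / m
delta_v = 21.6840 / 91
delta_v = 0.2383


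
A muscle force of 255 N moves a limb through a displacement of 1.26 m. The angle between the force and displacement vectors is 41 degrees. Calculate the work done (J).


W = F * d * cos(theta)
theta = 41 deg = 0.7156 rad
cos(theta) = 0.7547
W = 255 * 1.26 * 0.7547
W = 242.4882


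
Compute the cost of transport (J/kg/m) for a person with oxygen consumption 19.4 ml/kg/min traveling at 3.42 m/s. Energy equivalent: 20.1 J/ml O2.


Power per kg = VO2 * 20.1 / 60
Power per kg = 19.4 * 20.1 / 60 = 6.4990 W/kg
Cost = power_per_kg / speed
Cost = 6.4990 / 3.42
Cost = 1.9003


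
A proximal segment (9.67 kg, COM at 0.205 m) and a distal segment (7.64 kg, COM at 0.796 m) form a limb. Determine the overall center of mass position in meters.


COM = (m1*x1 + m2*x2) / (m1 + m2)
COM = (9.67*0.205 + 7.64*0.796) / (9.67 + 7.64)
Numerator = 8.0638
Denominator = 17.3100
COM = 0.4658
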